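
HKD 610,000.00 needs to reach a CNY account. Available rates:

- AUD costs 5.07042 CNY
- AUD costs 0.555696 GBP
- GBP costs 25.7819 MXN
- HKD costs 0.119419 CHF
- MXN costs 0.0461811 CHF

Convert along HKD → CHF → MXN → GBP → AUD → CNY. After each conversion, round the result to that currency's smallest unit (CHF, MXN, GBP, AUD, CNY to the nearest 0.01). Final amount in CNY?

HKD 610,000.00 × 0.119419 = CHF 72,845.59
CHF 72,845.59 ÷ 0.0461811 = MXN 1,577,389.67
MXN 1,577,389.67 ÷ 25.7819 = GBP 61,182.06
GBP 61,182.06 ÷ 0.555696 = AUD 110,099.87
AUD 110,099.87 × 5.07042 = CNY 558,252.58

CNY 558,252.58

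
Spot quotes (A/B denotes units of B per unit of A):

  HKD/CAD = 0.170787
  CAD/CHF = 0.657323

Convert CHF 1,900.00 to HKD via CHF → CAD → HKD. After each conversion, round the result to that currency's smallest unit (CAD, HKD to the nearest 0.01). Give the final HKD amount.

HKD 16,924.65

CHF 1,900.00 ÷ 0.657323 = CAD 2,890.51
CAD 2,890.51 ÷ 0.170787 = HKD 16,924.65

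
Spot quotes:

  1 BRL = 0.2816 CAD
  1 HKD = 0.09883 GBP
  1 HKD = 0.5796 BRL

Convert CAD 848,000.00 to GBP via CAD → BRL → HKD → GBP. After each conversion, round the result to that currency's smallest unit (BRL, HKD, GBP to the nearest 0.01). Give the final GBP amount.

CAD 848,000.00 ÷ 0.2816 = BRL 3,011,363.64
BRL 3,011,363.64 ÷ 0.5796 = HKD 5,195,589.44
HKD 5,195,589.44 × 0.09883 = GBP 513,480.10

GBP 513,480.10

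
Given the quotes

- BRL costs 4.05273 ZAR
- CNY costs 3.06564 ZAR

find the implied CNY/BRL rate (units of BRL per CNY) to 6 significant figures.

CNY/BRL = 0.756438

1 CNY × 3.06564 = 3.06564 ZAR
3.06564 ZAR ÷ 4.05273 = 0.756438 BRL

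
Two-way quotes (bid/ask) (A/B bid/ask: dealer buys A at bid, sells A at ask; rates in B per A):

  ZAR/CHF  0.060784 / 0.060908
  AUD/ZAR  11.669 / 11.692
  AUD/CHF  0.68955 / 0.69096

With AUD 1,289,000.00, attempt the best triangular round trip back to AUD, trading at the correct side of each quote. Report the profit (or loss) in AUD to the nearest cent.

Net profit: AUD 34,192.18

Best loop AUD → ZAR → CHF → AUD:
AUD 1,289,000.00 × 11.669 (sell AUD at bid) = ZAR 15,041,341.00
ZAR 15,041,341.00 × 0.060784 (sell ZAR at bid) = CHF 914,272.87
CHF 914,272.87 ÷ 0.69096 (buy AUD at ask) = AUD 1,323,192.18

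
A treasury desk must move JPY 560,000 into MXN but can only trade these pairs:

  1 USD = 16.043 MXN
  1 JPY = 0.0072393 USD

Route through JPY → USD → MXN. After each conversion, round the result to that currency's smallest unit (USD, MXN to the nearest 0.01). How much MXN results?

MXN 65,038.48

JPY 560,000 × 0.0072393 = USD 4,054.01
USD 4,054.01 × 16.043 = MXN 65,038.48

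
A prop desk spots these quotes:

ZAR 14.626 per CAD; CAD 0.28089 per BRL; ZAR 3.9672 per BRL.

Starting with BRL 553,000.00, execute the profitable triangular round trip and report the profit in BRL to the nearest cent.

Profitable loop is BRL → CAD → ZAR → BRL:
BRL 553,000.00 × 0.28089 = CAD 155,332.17
CAD 155,332.17 × 14.626 = ZAR 2,271,888.32
ZAR 2,271,888.32 ÷ 3.9672 = BRL 572,667.96
Profit = BRL 572,667.96 − BRL 553,000.00

Profit: BRL 19,667.96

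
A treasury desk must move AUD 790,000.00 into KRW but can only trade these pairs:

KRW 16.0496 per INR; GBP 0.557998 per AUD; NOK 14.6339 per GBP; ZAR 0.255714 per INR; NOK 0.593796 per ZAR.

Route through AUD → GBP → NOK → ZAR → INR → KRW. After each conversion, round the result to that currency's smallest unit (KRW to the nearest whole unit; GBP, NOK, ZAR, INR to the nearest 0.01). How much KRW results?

AUD 790,000.00 × 0.557998 = GBP 440,818.42
GBP 440,818.42 × 14.6339 = NOK 6,450,892.68
NOK 6,450,892.68 ÷ 0.593796 = ZAR 10,863,819.70
ZAR 10,863,819.70 ÷ 0.255714 = INR 42,484,258.59
INR 42,484,258.59 × 16.0496 = KRW 681,855,357

KRW 681,855,357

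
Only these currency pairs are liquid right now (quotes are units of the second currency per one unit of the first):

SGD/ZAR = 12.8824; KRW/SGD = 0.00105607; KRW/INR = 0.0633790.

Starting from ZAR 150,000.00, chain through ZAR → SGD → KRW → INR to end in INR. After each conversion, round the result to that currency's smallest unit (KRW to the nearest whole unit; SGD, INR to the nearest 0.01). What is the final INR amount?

ZAR 150,000.00 ÷ 12.8824 = SGD 11,643.79
SGD 11,643.79 ÷ 0.00105607 = KRW 11,025,585
KRW 11,025,585 × 0.0633790 = INR 698,790.55

INR 698,790.55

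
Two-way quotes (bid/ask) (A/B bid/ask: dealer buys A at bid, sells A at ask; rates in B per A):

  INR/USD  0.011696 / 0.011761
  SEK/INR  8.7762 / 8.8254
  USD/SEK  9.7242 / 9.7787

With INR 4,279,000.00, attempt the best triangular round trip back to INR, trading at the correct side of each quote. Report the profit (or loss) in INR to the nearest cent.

Net result: INR -7,897.04 (no profitable arbitrage after spreads)

Best loop INR → USD → SEK → INR:
INR 4,279,000.00 × 0.011696 (sell INR at bid) = USD 50,047.18
USD 50,047.18 × 9.7242 (sell USD at bid) = SEK 486,668.83
SEK 486,668.83 × 8.7762 (sell SEK at bid) = INR 4,271,102.96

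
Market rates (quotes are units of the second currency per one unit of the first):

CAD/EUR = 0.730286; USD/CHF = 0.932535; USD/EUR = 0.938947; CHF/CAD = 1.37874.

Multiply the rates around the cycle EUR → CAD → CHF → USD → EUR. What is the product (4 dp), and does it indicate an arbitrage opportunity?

1.0000 (no arbitrage)

Around EUR → CAD → CHF → USD → EUR: 1 ÷ 0.730286 ÷ 1.37874 ÷ 0.932535 × 0.938947 = 1.000001
Product ≈ 1 (deviation 0.000%, within rounding noise).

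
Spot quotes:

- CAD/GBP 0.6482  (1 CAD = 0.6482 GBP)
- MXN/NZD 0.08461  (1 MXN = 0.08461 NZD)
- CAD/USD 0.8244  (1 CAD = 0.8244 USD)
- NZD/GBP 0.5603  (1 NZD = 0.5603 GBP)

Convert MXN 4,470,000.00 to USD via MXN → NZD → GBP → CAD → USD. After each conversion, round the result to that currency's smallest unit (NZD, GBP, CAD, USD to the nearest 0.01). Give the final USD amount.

MXN 4,470,000.00 × 0.08461 = NZD 378,206.70
NZD 378,206.70 × 0.5603 = GBP 211,909.21
GBP 211,909.21 ÷ 0.6482 = CAD 326,919.48
CAD 326,919.48 × 0.8244 = USD 269,512.42

USD 269,512.42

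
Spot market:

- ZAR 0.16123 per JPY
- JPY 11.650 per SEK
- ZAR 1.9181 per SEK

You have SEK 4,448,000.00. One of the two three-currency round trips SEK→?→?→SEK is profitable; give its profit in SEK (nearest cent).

Profitable loop is SEK → ZAR → JPY → SEK:
SEK 4,448,000.00 × 1.9181 = ZAR 8,531,708.80
ZAR 8,531,708.80 ÷ 0.16123 = JPY 52,916,385
JPY 52,916,385 ÷ 11.650 = SEK 4,542,178.99
Profit = SEK 4,542,178.99 − SEK 4,448,000.00

Profit: SEK 94,178.99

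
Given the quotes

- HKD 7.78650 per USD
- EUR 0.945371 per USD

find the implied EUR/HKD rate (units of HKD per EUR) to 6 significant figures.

EUR/HKD = 8.23645

1 EUR ÷ 0.945371 = 1.05779 USD
1.05779 USD × 7.78650 = 8.23645 HKD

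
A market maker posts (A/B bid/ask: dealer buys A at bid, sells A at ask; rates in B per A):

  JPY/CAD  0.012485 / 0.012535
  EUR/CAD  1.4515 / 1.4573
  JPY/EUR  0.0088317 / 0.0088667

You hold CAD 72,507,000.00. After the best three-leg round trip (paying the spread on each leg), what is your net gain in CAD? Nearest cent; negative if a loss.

Net profit: CAD 1,643,988.78

Best loop CAD → JPY → EUR → CAD:
CAD 72,507,000.00 ÷ 0.012535 (buy JPY at ask) = JPY 5,784,363,781
JPY 5,784,363,781 × 0.0088317 (sell JPY at bid) = EUR 51,085,765.61
EUR 51,085,765.61 × 1.4515 (sell EUR at bid) = CAD 74,150,988.78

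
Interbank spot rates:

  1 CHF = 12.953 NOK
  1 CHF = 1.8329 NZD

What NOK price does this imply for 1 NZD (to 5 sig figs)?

NZD/NOK = 7.0669

1 NZD ÷ 1.8329 = 0.545584 CHF
0.545584 CHF × 12.953 = 7.06694 NOK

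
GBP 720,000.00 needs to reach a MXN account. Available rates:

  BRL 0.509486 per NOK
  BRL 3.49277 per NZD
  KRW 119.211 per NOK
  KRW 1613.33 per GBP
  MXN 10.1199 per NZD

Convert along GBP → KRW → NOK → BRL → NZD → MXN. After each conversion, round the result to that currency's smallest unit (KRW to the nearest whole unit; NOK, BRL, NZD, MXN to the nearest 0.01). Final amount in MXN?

GBP 720,000.00 × 1613.33 = KRW 1,161,597,600
KRW 1,161,597,600 ÷ 119.211 = NOK 9,744,047.11
NOK 9,744,047.11 × 0.509486 = BRL 4,964,455.59
BRL 4,964,455.59 ÷ 3.49277 = NZD 1,421,351.99
NZD 1,421,351.99 × 10.1199 = MXN 14,383,940.00

MXN 14,383,940.00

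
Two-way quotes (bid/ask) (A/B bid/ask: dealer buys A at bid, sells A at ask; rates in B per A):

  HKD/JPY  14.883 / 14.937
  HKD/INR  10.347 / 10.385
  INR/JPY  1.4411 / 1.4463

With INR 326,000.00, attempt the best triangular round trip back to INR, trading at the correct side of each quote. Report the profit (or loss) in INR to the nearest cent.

Best loop INR → JPY → HKD → INR:
INR 326,000.00 × 1.4411 (sell INR at bid) = JPY 469,799
JPY 469,799 ÷ 14.937 (buy HKD at ask) = HKD 31,452.01
HKD 31,452.01 × 10.347 (sell HKD at bid) = INR 325,433.90

Net result: INR -566.10 (no profitable arbitrage after spreads)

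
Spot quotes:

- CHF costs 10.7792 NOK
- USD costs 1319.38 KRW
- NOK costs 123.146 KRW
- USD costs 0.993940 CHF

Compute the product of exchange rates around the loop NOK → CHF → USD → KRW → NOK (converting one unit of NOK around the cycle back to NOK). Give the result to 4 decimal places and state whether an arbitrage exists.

Around NOK → CHF → USD → KRW → NOK: 1 ÷ 10.7792 ÷ 0.993940 × 1319.38 ÷ 123.146 = 1.000007
Product ≈ 1 (deviation 0.001%, within rounding noise).

1.0000 (no arbitrage)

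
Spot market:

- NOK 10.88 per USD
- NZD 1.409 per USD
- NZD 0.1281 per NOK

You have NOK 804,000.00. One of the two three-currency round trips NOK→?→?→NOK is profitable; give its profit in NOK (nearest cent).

Profitable loop is NOK → USD → NZD → NOK:
NOK 804,000.00 ÷ 10.88 = USD 73,897.06
USD 73,897.06 × 1.409 = NZD 104,120.96
NZD 104,120.96 ÷ 0.1281 = NOK 812,809.96
Profit = NOK 812,809.96 − NOK 804,000.00

Profit: NOK 8,809.96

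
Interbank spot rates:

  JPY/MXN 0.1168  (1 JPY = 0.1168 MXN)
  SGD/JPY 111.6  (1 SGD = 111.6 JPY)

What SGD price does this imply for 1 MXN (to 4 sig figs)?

MXN/SGD = 0.07672

1 MXN ÷ 0.1168 = 8.56164 JPY
8.56164 JPY ÷ 111.6 = 0.0767172 SGD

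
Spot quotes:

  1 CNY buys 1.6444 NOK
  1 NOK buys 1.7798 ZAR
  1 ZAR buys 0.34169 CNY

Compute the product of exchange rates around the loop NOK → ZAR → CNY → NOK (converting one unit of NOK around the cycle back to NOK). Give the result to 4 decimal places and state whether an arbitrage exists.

1.0000 (no arbitrage)

Around NOK → ZAR → CNY → NOK: 1 × 1.7798 × 0.34169 × 1.6444 = 1.000025
Product ≈ 1 (deviation 0.003%, within rounding noise).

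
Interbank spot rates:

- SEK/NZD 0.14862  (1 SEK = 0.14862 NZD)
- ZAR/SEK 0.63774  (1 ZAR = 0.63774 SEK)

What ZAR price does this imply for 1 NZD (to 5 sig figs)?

NZD/ZAR = 10.551

1 NZD ÷ 0.14862 = 6.72857 SEK
6.72857 SEK ÷ 0.63774 = 10.5506 ZAR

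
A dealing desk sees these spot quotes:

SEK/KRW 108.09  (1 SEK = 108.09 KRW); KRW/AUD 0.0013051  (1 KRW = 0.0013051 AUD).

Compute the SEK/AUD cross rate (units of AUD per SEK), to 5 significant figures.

SEK/AUD = 0.14107

1 SEK × 108.09 = 108.09 KRW
108.09 KRW × 0.0013051 = 0.141068 AUD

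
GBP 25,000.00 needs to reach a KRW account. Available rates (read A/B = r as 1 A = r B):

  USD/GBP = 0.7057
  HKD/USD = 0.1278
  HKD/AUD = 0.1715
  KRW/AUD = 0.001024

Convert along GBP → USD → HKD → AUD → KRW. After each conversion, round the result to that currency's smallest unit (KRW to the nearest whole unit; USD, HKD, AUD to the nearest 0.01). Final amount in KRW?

GBP 25,000.00 ÷ 0.7057 = USD 35,425.82
USD 35,425.82 ÷ 0.1278 = HKD 277,197.34
HKD 277,197.34 × 0.1715 = AUD 47,539.34
AUD 47,539.34 ÷ 0.001024 = KRW 46,425,137

KRW 46,425,137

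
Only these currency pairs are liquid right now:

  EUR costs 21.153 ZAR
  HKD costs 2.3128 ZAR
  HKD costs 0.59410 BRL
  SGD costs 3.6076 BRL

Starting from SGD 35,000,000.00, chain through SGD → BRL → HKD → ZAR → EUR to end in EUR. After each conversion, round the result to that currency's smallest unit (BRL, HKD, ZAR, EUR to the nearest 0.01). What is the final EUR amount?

EUR 23,237,691.38

SGD 35,000,000.00 × 3.6076 = BRL 126,266,000.00
BRL 126,266,000.00 ÷ 0.59410 = HKD 212,533,243.56
HKD 212,533,243.56 × 2.3128 = ZAR 491,546,885.71
ZAR 491,546,885.71 ÷ 21.153 = EUR 23,237,691.38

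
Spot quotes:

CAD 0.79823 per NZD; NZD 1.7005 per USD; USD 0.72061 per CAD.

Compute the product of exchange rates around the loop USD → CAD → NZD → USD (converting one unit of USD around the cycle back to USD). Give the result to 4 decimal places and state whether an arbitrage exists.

Around USD → CAD → NZD → USD: 1 ÷ 0.72061 ÷ 0.79823 ÷ 1.7005 = 1.022339
Product > 1; profitable direction is USD → CAD → NZD → USD.

1.0223 (arbitrage exists)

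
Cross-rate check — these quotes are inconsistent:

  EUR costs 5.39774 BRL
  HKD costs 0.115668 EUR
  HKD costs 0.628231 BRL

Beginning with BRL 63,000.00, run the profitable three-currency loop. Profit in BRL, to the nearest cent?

Profit: BRL 392.04

Profitable loop is BRL → EUR → HKD → BRL:
BRL 63,000.00 ÷ 5.39774 = EUR 11,671.55
EUR 11,671.55 ÷ 0.115668 = HKD 100,905.62
HKD 100,905.62 × 0.628231 = BRL 63,392.04
Profit = BRL 63,392.04 − BRL 63,000.00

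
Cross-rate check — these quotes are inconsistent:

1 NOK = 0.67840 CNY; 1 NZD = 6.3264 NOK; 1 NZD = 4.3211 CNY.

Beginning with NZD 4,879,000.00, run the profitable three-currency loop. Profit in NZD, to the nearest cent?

Profit: NZD 33,274.74

Profitable loop is NZD → CNY → NOK → NZD:
NZD 4,879,000.00 × 4.3211 = CNY 21,082,646.90
CNY 21,082,646.90 ÷ 0.67840 = NOK 31,077,014.89
NOK 31,077,014.89 ÷ 6.3264 = NZD 4,912,274.74
Profit = NZD 4,912,274.74 − NZD 4,879,000.00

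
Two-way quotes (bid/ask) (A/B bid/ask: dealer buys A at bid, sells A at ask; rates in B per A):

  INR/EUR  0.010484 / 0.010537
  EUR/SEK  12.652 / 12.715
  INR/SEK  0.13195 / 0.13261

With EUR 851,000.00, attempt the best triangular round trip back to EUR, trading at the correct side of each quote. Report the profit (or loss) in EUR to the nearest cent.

Best loop EUR → SEK → INR → EUR:
EUR 851,000.00 × 12.652 (sell EUR at bid) = SEK 10,766,852.00
SEK 10,766,852.00 ÷ 0.13261 (buy INR at ask) = INR 81,191,855.82
INR 81,191,855.82 × 0.010484 (sell INR at bid) = EUR 851,215.42

Net profit: EUR 215.42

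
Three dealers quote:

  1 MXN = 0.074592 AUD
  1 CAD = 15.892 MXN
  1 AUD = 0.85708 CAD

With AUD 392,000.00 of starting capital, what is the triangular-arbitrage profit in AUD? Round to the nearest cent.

Profit: AUD 6,270.59

Profitable loop is AUD → CAD → MXN → AUD:
AUD 392,000.00 × 0.85708 = CAD 335,975.36
CAD 335,975.36 × 15.892 = MXN 5,339,320.42
MXN 5,339,320.42 × 0.074592 = AUD 398,270.59
Profit = AUD 398,270.59 − AUD 392,000.00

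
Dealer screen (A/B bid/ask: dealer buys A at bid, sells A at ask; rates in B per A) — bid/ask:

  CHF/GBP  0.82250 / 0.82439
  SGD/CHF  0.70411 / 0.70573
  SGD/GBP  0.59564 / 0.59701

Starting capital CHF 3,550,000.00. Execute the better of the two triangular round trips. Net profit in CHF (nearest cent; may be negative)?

Net profit: CHF 84,468.54

Best loop CHF → SGD → GBP → CHF:
CHF 3,550,000.00 ÷ 0.70573 (buy SGD at ask) = SGD 5,030,252.36
SGD 5,030,252.36 × 0.59564 (sell SGD at bid) = GBP 2,996,219.52
GBP 2,996,219.52 ÷ 0.82439 (buy CHF at ask) = CHF 3,634,468.54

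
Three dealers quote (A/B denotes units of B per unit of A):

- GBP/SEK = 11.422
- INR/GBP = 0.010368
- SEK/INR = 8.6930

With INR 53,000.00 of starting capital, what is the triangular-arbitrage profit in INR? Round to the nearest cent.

Profit: INR 1,561.05

Profitable loop is INR → GBP → SEK → INR:
INR 53,000.00 × 0.010368 = GBP 549.50
GBP 549.50 × 11.422 = SEK 6,276.43
SEK 6,276.43 × 8.6930 = INR 54,561.05
Profit = INR 54,561.05 − INR 53,000.00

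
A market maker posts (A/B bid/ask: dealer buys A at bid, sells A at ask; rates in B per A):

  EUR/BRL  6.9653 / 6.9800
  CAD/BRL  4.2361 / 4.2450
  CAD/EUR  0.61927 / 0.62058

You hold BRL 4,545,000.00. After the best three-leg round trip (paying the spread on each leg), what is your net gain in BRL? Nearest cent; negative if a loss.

Net profit: BRL 73,235.35

Best loop BRL → CAD → EUR → BRL:
BRL 4,545,000.00 ÷ 4.2450 (buy CAD at ask) = CAD 1,070,671.38
CAD 1,070,671.38 × 0.61927 (sell CAD at bid) = EUR 663,034.66
EUR 663,034.66 × 6.9653 (sell EUR at bid) = BRL 4,618,235.35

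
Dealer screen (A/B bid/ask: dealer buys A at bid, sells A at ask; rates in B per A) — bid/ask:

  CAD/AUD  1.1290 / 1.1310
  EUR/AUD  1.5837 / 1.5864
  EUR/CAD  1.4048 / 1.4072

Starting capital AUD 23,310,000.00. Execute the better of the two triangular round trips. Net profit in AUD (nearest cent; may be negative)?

Net result: AUD -5,595.34 (no profitable arbitrage after spreads)

Best loop AUD → EUR → CAD → AUD:
AUD 23,310,000.00 ÷ 1.5864 (buy EUR at ask) = EUR 14,693,645.99
EUR 14,693,645.99 × 1.4048 (sell EUR at bid) = CAD 20,641,633.89
CAD 20,641,633.89 × 1.1290 (sell CAD at bid) = AUD 23,304,404.66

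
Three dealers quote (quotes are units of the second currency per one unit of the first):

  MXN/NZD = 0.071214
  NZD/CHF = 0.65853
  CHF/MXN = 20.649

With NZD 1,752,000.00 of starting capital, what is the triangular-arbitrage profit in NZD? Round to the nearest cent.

Profit: NZD 57,231.47

Profitable loop is NZD → MXN → CHF → NZD:
NZD 1,752,000.00 ÷ 0.071214 = MXN 24,601,904.12
MXN 24,601,904.12 ÷ 20.649 = CHF 1,191,433.20
CHF 1,191,433.20 ÷ 0.65853 = NZD 1,809,231.47
Profit = NZD 1,809,231.47 − NZD 1,752,000.00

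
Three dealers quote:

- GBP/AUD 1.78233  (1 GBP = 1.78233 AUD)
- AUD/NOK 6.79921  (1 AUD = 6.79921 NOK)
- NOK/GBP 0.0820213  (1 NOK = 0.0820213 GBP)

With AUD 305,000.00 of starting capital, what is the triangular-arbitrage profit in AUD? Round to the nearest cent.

Profit: AUD 1,850.35

Profitable loop is AUD → GBP → NOK → AUD:
AUD 305,000.00 ÷ 1.78233 = GBP 171,124.31
GBP 171,124.31 ÷ 0.0820213 = NOK 2,086,339.95
NOK 2,086,339.95 ÷ 6.79921 = AUD 306,850.35
Profit = AUD 306,850.35 − AUD 305,000.00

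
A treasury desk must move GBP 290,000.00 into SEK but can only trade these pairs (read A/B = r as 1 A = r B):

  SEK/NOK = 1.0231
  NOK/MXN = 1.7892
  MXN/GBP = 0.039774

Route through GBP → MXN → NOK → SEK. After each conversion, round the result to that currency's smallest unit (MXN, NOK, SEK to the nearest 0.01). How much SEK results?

GBP 290,000.00 ÷ 0.039774 = MXN 7,291,195.25
MXN 7,291,195.25 ÷ 1.7892 = NOK 4,075,114.72
NOK 4,075,114.72 ÷ 1.0231 = SEK 3,983,104.99

SEK 3,983,104.99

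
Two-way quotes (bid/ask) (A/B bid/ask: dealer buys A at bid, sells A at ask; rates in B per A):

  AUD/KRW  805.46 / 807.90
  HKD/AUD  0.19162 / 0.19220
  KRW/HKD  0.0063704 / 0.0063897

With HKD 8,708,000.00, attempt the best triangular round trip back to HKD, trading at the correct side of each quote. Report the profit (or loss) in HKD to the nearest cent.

Net profit: HKD 68,613.24

Best loop HKD → KRW → AUD → HKD:
HKD 8,708,000.00 ÷ 0.0063897 (buy KRW at ask) = KRW 1,362,818,286
KRW 1,362,818,286 ÷ 807.90 (buy AUD at ask) = AUD 1,686,865.06
AUD 1,686,865.06 ÷ 0.19220 (buy HKD at ask) = HKD 8,776,613.24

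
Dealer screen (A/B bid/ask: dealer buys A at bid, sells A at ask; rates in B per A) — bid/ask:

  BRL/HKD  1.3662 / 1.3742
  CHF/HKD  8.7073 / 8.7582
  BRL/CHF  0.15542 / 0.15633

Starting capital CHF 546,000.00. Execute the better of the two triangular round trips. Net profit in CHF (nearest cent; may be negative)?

Net result: CHF -1,184.15 (no profitable arbitrage after spreads)

Best loop CHF → BRL → HKD → CHF:
CHF 546,000.00 ÷ 0.15633 (buy BRL at ask) = BRL 3,492,611.78
BRL 3,492,611.78 × 1.3662 (sell BRL at bid) = HKD 4,771,606.22
HKD 4,771,606.22 ÷ 8.7582 (buy CHF at ask) = CHF 544,815.85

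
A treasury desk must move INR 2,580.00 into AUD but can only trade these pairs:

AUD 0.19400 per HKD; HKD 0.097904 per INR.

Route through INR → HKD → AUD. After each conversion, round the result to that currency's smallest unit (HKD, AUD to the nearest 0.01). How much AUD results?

INR 2,580.00 × 0.097904 = HKD 252.59
HKD 252.59 × 0.19400 = AUD 49.00

AUD 49.00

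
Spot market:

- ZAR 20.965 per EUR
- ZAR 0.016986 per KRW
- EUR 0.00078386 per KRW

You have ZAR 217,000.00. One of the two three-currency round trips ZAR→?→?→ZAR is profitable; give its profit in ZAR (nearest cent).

Profitable loop is ZAR → EUR → KRW → ZAR:
ZAR 217,000.00 ÷ 20.965 = EUR 10,350.58
EUR 10,350.58 ÷ 0.00078386 = KRW 13,204,634
KRW 13,204,634 × 0.016986 = ZAR 224,293.91
Profit = ZAR 224,293.91 − ZAR 217,000.00

Profit: ZAR 7,293.91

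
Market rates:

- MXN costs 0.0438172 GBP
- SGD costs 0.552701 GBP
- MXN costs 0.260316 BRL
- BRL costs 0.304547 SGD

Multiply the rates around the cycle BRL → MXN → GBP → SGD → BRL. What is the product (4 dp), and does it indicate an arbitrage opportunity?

1.0000 (no arbitrage)

Around BRL → MXN → GBP → SGD → BRL: 1 ÷ 0.260316 × 0.0438172 ÷ 0.552701 ÷ 0.304547 = 0.999998
Product ≈ 1 (deviation 0.000%, within rounding noise).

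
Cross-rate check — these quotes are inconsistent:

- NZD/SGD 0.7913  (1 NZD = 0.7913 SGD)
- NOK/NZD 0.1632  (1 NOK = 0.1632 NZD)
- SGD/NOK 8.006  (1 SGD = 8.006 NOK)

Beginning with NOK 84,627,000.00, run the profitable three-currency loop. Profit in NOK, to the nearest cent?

Profitable loop is NOK → NZD → SGD → NOK:
NOK 84,627,000.00 × 0.1632 = NZD 13,811,126.40
NZD 13,811,126.40 × 0.7913 = SGD 10,928,744.32
SGD 10,928,744.32 × 8.006 = NOK 87,495,527.03
Profit = NOK 87,495,527.03 − NOK 84,627,000.00

Profit: NOK 2,868,527.03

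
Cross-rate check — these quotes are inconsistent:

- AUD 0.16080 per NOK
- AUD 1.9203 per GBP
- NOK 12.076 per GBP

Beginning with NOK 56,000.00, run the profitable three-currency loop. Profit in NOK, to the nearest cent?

Profitable loop is NOK → AUD → GBP → NOK:
NOK 56,000.00 × 0.16080 = AUD 9,004.80
AUD 9,004.80 ÷ 1.9203 = GBP 4,689.27
GBP 4,689.27 × 12.076 = NOK 56,627.59
Profit = NOK 56,627.59 − NOK 56,000.00

Profit: NOK 627.59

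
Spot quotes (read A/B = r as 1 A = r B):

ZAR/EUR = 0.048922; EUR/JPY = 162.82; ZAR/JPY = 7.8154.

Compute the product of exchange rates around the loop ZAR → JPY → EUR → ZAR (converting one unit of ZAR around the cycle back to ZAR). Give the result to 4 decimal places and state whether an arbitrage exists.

0.9812 (arbitrage exists)

Around ZAR → JPY → EUR → ZAR: 1 × 7.8154 ÷ 162.82 ÷ 0.048922 = 0.981159
Product < 1; profitable direction is ZAR → EUR → JPY → ZAR.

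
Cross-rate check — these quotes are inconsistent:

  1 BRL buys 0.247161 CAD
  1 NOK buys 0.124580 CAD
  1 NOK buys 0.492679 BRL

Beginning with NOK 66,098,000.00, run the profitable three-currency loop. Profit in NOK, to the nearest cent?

Profitable loop is NOK → CAD → BRL → NOK:
NOK 66,098,000.00 × 0.124580 = CAD 8,234,488.84
CAD 8,234,488.84 ÷ 0.247161 = BRL 33,316,295.21
BRL 33,316,295.21 ÷ 0.492679 = NOK 67,622,722.32
Profit = NOK 67,622,722.32 − NOK 66,098,000.00

Profit: NOK 1,524,722.32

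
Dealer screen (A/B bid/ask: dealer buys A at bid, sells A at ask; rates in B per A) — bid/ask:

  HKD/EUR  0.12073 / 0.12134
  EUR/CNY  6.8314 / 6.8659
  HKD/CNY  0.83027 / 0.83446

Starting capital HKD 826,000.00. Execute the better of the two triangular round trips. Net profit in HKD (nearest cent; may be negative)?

Net result: HKD -2,814.09 (no profitable arbitrage after spreads)

Best loop HKD → CNY → EUR → HKD:
HKD 826,000.00 × 0.83027 (sell HKD at bid) = CNY 685,803.02
CNY 685,803.02 ÷ 6.8659 (buy EUR at ask) = EUR 99,885.38
EUR 99,885.38 ÷ 0.12134 (buy HKD at ask) = HKD 823,185.91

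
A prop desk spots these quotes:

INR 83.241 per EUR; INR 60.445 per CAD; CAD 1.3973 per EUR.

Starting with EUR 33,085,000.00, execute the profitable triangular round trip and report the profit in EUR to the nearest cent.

Profit: EUR 484,424.12

Profitable loop is EUR → CAD → INR → EUR:
EUR 33,085,000.00 × 1.3973 = CAD 46,229,670.50
CAD 46,229,670.50 × 60.445 = INR 2,794,352,433.37
INR 2,794,352,433.37 ÷ 83.241 = EUR 33,569,424.12
Profit = EUR 33,569,424.12 − EUR 33,085,000.00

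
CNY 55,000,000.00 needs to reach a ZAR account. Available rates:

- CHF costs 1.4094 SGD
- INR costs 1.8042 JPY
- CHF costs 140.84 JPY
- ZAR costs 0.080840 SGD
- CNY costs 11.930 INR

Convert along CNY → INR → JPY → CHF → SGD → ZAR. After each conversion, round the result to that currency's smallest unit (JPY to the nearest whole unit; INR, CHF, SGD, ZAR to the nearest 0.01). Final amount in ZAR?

ZAR 146,544,579.05

CNY 55,000,000.00 × 11.930 = INR 656,150,000.00
INR 656,150,000.00 × 1.8042 = JPY 1,183,825,830
JPY 1,183,825,830 ÷ 140.84 = CHF 8,405,465.99
CHF 8,405,465.99 × 1.4094 = SGD 11,846,663.77
SGD 11,846,663.77 ÷ 0.080840 = ZAR 146,544,579.05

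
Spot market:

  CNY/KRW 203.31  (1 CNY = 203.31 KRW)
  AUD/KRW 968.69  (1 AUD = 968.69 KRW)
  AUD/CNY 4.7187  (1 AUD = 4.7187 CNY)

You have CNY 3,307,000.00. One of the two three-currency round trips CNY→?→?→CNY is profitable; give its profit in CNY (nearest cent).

Profit: CNY 32,165.19

Profitable loop is CNY → AUD → KRW → CNY:
CNY 3,307,000.00 ÷ 4.7187 = AUD 700,828.62
AUD 700,828.62 × 968.69 = KRW 678,885,674
KRW 678,885,674 ÷ 203.31 = CNY 3,339,165.19
Profit = CNY 3,339,165.19 − CNY 3,307,000.00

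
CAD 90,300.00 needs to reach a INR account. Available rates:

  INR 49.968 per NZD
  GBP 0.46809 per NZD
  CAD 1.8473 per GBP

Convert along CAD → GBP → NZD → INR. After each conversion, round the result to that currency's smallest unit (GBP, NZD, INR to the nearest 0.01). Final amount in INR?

CAD 90,300.00 ÷ 1.8473 = GBP 48,882.15
GBP 48,882.15 ÷ 0.46809 = NZD 104,428.96
NZD 104,428.96 × 49.968 = INR 5,218,106.27

INR 5,218,106.27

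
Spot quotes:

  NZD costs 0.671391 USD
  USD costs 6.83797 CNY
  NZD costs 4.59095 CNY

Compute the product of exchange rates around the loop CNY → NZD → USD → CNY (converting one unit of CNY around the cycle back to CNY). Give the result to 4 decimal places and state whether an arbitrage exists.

1.0000 (no arbitrage)

Around CNY → NZD → USD → CNY: 1 ÷ 4.59095 × 0.671391 × 6.83797 = 1.000000
Product ≈ 1 (deviation 0.000%, within rounding noise).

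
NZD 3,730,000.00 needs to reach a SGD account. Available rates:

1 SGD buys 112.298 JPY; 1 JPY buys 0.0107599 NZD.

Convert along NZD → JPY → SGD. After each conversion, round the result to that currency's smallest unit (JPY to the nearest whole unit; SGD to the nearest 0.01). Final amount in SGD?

SGD 3,086,942.75

NZD 3,730,000.00 ÷ 0.0107599 = JPY 346,657,497
JPY 346,657,497 ÷ 112.298 = SGD 3,086,942.75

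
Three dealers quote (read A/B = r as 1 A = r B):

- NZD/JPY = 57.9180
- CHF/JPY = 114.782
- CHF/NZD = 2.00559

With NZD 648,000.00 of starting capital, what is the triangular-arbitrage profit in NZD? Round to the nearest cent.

Profitable loop is NZD → JPY → CHF → NZD:
NZD 648,000.00 × 57.9180 = JPY 37,530,864
JPY 37,530,864 ÷ 114.782 = CHF 326,975.17
CHF 326,975.17 × 2.00559 = NZD 655,778.13
Profit = NZD 655,778.13 − NZD 648,000.00

Profit: NZD 7,778.13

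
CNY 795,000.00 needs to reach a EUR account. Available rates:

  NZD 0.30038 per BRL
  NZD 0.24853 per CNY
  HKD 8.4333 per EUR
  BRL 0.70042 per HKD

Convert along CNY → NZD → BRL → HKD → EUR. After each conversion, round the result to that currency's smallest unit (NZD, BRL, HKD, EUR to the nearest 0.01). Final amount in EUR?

CNY 795,000.00 × 0.24853 = NZD 197,581.35
NZD 197,581.35 ÷ 0.30038 = BRL 657,771.32
BRL 657,771.32 ÷ 0.70042 = HKD 939,109.85
HKD 939,109.85 ÷ 8.4333 = EUR 111,357.34

EUR 111,357.34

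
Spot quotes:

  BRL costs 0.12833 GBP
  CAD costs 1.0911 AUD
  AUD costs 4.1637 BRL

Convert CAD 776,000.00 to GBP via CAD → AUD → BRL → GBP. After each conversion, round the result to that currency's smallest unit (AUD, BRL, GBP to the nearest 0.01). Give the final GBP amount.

GBP 452,411.78

CAD 776,000.00 × 1.0911 = AUD 846,693.60
AUD 846,693.60 × 4.1637 = BRL 3,525,378.14
BRL 3,525,378.14 × 0.12833 = GBP 452,411.78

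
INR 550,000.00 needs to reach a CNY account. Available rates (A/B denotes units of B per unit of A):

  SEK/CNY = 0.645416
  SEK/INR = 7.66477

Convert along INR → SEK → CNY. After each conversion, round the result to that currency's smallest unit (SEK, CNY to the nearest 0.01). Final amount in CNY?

INR 550,000.00 ÷ 7.66477 = SEK 71,756.88
SEK 71,756.88 × 0.645416 = CNY 46,313.04

CNY 46,313.04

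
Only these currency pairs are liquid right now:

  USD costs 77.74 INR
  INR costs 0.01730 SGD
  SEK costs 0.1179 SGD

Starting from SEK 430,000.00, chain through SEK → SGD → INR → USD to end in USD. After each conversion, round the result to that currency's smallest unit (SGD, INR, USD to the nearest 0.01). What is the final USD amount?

USD 37,695.68

SEK 430,000.00 × 0.1179 = SGD 50,697.00
SGD 50,697.00 ÷ 0.01730 = INR 2,930,462.43
INR 2,930,462.43 ÷ 77.74 = USD 37,695.68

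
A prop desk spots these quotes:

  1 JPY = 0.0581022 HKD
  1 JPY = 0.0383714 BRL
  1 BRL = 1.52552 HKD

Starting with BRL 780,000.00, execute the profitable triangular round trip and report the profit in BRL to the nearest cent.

Profit: BRL 5,828.14

Profitable loop is BRL → HKD → JPY → BRL:
BRL 780,000.00 × 1.52552 = HKD 1,189,905.60
HKD 1,189,905.60 ÷ 0.0581022 = JPY 20,479,527
JPY 20,479,527 × 0.0383714 = BRL 785,828.14
Profit = BRL 785,828.14 − BRL 780,000.00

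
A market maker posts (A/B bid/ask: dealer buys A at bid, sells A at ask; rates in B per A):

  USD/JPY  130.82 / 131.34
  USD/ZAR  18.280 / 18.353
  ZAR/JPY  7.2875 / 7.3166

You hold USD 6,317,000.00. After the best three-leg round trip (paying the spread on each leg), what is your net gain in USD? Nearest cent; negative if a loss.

Net profit: USD 90,205.07

Best loop USD → ZAR → JPY → USD:
USD 6,317,000.00 × 18.280 (sell USD at bid) = ZAR 115,474,760.00
ZAR 115,474,760.00 × 7.2875 (sell ZAR at bid) = JPY 841,522,314
JPY 841,522,314 ÷ 131.34 (buy USD at ask) = USD 6,407,205.07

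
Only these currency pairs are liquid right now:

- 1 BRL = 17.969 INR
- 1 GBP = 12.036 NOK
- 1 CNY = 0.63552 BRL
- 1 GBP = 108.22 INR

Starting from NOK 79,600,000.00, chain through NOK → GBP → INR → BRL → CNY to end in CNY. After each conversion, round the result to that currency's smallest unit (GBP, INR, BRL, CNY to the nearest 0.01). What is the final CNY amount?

NOK 79,600,000.00 ÷ 12.036 = GBP 6,613,492.85
GBP 6,613,492.85 × 108.22 = INR 715,712,196.23
INR 715,712,196.23 ÷ 17.969 = BRL 39,830,385.45
BRL 39,830,385.45 ÷ 0.63552 = CNY 62,673,693.12

CNY 62,673,693.12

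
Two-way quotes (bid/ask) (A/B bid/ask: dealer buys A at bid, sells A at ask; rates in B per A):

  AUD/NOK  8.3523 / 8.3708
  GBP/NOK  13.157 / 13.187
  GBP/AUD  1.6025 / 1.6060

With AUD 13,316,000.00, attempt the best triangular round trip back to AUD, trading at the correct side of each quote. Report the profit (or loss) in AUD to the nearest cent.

Net profit: AUD 199,493.36

Best loop AUD → NOK → GBP → AUD:
AUD 13,316,000.00 × 8.3523 (sell AUD at bid) = NOK 111,219,226.80
NOK 111,219,226.80 ÷ 13.187 (buy GBP at ask) = GBP 8,434,005.22
GBP 8,434,005.22 × 1.6025 (sell GBP at bid) = AUD 13,515,493.36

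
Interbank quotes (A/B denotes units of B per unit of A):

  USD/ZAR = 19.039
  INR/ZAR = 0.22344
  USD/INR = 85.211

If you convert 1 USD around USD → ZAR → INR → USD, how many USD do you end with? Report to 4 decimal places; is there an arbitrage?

Around USD → ZAR → INR → USD: 1 × 19.039 ÷ 0.22344 ÷ 85.211 = 0.999971
Product ≈ 1 (deviation 0.003%, within rounding noise).

1.0000 (no arbitrage)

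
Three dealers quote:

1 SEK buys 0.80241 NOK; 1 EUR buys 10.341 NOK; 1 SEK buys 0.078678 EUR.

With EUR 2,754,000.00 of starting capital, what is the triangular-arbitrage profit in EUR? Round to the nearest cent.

Profit: EUR 38,437.45

Profitable loop is EUR → NOK → SEK → EUR:
EUR 2,754,000.00 × 10.341 = NOK 28,479,114.00
NOK 28,479,114.00 ÷ 0.80241 = SEK 35,491,972.93
SEK 35,491,972.93 × 0.078678 = EUR 2,792,437.45
Profit = EUR 2,792,437.45 − EUR 2,754,000.00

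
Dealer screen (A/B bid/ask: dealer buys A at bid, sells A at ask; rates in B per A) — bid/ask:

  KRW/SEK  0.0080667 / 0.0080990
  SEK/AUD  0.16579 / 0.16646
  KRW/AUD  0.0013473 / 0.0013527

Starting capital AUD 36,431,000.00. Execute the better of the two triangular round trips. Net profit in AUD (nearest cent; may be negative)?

Net result: AUD -23,227.15 (no profitable arbitrage after spreads)

Best loop AUD → SEK → KRW → AUD:
AUD 36,431,000.00 ÷ 0.16646 (buy SEK at ask) = SEK 218,857,383.16
SEK 218,857,383.16 ÷ 0.0080990 (buy KRW at ask) = KRW 27,022,766,163
KRW 27,022,766,163 × 0.0013473 (sell KRW at bid) = AUD 36,407,772.85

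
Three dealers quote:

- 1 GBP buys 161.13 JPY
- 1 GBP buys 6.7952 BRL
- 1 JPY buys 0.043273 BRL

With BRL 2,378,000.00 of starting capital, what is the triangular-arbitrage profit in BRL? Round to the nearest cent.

Profitable loop is BRL → GBP → JPY → BRL:
BRL 2,378,000.00 ÷ 6.7952 = GBP 349,952.91
GBP 349,952.91 × 161.13 = JPY 56,387,912
JPY 56,387,912 × 0.043273 = BRL 2,440,074.12
Profit = BRL 2,440,074.12 − BRL 2,378,000.00

Profit: BRL 62,074.12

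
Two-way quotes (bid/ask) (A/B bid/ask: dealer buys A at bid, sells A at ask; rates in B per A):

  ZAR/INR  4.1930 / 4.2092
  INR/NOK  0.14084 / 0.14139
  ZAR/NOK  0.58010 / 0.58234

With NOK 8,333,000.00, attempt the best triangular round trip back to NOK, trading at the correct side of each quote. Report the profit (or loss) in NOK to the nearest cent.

Net profit: NOK 117,368.32

Best loop NOK → ZAR → INR → NOK:
NOK 8,333,000.00 ÷ 0.58234 (buy ZAR at ask) = ZAR 14,309,509.91
ZAR 14,309,509.91 × 4.1930 (sell ZAR at bid) = INR 59,999,775.05
INR 59,999,775.05 × 0.14084 (sell INR at bid) = NOK 8,450,368.32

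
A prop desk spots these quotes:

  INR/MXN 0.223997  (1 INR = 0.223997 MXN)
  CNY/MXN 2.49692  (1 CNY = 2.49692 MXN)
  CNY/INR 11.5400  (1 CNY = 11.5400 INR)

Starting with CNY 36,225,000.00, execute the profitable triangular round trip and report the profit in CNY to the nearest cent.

Profit: CNY 1,276,770.94

Profitable loop is CNY → INR → MXN → CNY:
CNY 36,225,000.00 × 11.5400 = INR 418,036,500.00
INR 418,036,500.00 × 0.223997 = MXN 93,638,921.89
MXN 93,638,921.89 ÷ 2.49692 = CNY 37,501,770.94
Profit = CNY 37,501,770.94 − CNY 36,225,000.00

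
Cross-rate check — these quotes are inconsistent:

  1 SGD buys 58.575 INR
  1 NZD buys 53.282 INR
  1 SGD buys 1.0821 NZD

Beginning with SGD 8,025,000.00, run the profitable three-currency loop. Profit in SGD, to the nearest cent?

Profit: SGD 127,849.46

Profitable loop is SGD → INR → NZD → SGD:
SGD 8,025,000.00 × 58.575 = INR 470,064,375.00
INR 470,064,375.00 ÷ 53.282 = NZD 8,822,198.40
NZD 8,822,198.40 ÷ 1.0821 = SGD 8,152,849.46
Profit = SGD 8,152,849.46 − SGD 8,025,000.00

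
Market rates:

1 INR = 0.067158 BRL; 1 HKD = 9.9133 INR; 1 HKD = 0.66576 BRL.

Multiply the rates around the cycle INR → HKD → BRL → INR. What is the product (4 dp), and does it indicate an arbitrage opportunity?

1.0000 (no arbitrage)

Around INR → HKD → BRL → INR: 1 ÷ 9.9133 × 0.66576 ÷ 0.067158 = 1.000004
Product ≈ 1 (deviation 0.000%, within rounding noise).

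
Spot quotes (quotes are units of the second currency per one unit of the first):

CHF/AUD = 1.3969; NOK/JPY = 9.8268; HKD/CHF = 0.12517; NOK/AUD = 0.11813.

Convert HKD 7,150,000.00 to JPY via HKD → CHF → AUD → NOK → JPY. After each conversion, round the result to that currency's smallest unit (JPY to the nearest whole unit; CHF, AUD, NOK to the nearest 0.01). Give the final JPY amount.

HKD 7,150,000.00 × 0.12517 = CHF 894,965.50
CHF 894,965.50 × 1.3969 = AUD 1,250,177.31
AUD 1,250,177.31 ÷ 0.11813 = NOK 10,583,063.66
NOK 10,583,063.66 × 9.8268 = JPY 103,997,650

JPY 103,997,650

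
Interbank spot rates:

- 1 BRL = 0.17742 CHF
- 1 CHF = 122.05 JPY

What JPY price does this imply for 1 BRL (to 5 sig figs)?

BRL/JPY = 21.654

1 BRL × 0.17742 = 0.17742 CHF
0.17742 CHF × 122.05 = 21.6541 JPY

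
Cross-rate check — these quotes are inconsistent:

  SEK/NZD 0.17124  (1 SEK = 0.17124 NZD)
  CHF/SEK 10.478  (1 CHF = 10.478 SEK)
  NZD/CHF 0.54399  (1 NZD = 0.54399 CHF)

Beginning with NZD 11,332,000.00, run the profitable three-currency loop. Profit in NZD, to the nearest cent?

Profitable loop is NZD → SEK → CHF → NZD:
NZD 11,332,000.00 ÷ 0.17124 = SEK 66,176,127.07
SEK 66,176,127.07 ÷ 10.478 = CHF 6,315,721.23
CHF 6,315,721.23 ÷ 0.54399 = NZD 11,609,995.10
Profit = NZD 11,609,995.10 − NZD 11,332,000.00

Profit: NZD 277,995.10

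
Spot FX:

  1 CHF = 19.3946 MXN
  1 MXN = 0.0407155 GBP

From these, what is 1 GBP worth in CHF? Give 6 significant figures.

1 GBP ÷ 0.0407155 = 24.5607 MXN
24.5607 MXN ÷ 19.3946 = 1.26637 CHF

GBP/CHF = 1.26637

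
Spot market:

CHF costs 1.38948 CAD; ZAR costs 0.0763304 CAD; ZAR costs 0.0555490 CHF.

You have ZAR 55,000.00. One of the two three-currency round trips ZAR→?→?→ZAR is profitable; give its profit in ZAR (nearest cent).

Profit: ZAR 615.22

Profitable loop is ZAR → CHF → CAD → ZAR:
ZAR 55,000.00 × 0.0555490 = CHF 3,055.20
CHF 3,055.20 × 1.38948 = CAD 4,245.13
CAD 4,245.13 ÷ 0.0763304 = ZAR 55,615.22
Profit = ZAR 55,615.22 − ZAR 55,000.00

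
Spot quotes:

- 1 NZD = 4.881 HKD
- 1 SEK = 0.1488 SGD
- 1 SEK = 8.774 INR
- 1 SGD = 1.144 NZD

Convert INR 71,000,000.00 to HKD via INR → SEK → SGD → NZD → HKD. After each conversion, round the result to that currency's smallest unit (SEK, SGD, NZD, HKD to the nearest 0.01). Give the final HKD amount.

INR 71,000,000.00 ÷ 8.774 = SEK 8,092,090.27
SEK 8,092,090.27 × 0.1488 = SGD 1,204,103.03
SGD 1,204,103.03 × 1.144 = NZD 1,377,493.87
NZD 1,377,493.87 × 4.881 = HKD 6,723,547.58

HKD 6,723,547.58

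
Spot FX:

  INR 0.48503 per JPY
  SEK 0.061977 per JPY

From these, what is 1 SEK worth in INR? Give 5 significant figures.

1 SEK ÷ 0.061977 = 16.135 JPY
16.135 JPY × 0.48503 = 7.82597 INR

SEK/INR = 7.8260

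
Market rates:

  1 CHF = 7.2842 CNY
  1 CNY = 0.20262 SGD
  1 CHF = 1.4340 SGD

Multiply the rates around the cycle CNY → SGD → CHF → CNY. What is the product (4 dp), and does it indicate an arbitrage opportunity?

1.0292 (arbitrage exists)

Around CNY → SGD → CHF → CNY: 1 × 0.20262 ÷ 1.4340 × 7.2842 = 1.029236
Product > 1; profitable direction is CNY → SGD → CHF → CNY.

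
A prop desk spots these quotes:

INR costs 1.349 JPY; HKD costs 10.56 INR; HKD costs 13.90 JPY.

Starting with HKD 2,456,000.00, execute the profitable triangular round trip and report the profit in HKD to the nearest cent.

Profitable loop is HKD → INR → JPY → HKD:
HKD 2,456,000.00 × 10.56 = INR 25,935,360.00
INR 25,935,360.00 × 1.349 = JPY 34,986,801
JPY 34,986,801 ÷ 13.90 = HKD 2,517,036.02
Profit = HKD 2,517,036.02 − HKD 2,456,000.00

Profit: HKD 61,036.02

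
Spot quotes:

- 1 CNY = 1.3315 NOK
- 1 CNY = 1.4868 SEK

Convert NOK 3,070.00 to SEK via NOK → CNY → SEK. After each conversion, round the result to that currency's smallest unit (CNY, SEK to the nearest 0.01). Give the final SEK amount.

NOK 3,070.00 ÷ 1.3315 = CNY 2,305.67
CNY 2,305.67 × 1.4868 = SEK 3,428.07

SEK 3,428.07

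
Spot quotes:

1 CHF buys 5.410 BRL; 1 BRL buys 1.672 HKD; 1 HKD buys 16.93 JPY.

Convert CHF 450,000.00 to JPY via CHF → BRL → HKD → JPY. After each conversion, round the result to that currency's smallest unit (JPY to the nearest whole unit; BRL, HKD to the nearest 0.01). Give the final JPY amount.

JPY 68,913,294

CHF 450,000.00 × 5.410 = BRL 2,434,500.00
BRL 2,434,500.00 × 1.672 = HKD 4,070,484.00
HKD 4,070,484.00 × 16.93 = JPY 68,913,294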